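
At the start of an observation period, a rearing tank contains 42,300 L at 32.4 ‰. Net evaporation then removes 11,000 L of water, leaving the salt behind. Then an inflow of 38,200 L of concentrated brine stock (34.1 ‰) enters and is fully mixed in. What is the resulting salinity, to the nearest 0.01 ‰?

After evaporation: salt = 42,300×32.4 = 1,370,520; volume = 42,300 − 11,000 = 31,300 L
After mixing: salt = 1,370,520 + 38,200×34.1 = 2,673,140; volume = 31,300 + 38,200 = 69,500 L
S = 2,673,140 / 69,500 = 38.4624 ‰

38.46 ‰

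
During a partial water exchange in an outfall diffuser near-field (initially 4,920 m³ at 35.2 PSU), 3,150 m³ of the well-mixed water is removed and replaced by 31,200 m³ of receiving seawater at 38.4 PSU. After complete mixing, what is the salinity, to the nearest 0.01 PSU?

Remaining after removal: 1,770 m³ at 35.2 PSU (salt = 62,304)
After addition: salt = 62,304 + 31,200×38.4 = 1,260,384; volume = 32,970 m³
S = 1,260,384 / 32,970 = 38.2282 PSU

38.23 PSU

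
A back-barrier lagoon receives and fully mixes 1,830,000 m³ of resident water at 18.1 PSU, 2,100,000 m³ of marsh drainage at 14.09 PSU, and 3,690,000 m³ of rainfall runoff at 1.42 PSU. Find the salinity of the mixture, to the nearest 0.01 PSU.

8.92 PSU

Salt balance:
salt = 1,830,000×18.1 + 2,100,000×14.09 + 3,690,000×1.42 = 33,123,000 + 29,589,000 + 5,239,800 = 67,951,800
volume = 1,830,000 + 2,100,000 + 3,690,000 = 7,620,000 m³
S = 67,951,800 / 7,620,000 = 8.9176 PSU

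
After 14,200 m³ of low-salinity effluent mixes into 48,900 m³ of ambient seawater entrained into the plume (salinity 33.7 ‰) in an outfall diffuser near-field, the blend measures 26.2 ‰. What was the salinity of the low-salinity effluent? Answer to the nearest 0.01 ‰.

0.37 ‰

Salt balance: 48,900×33.7 + 14,200×S = 63,100×26.2
1,647,930 + 14,200·S = 1,653,220
S = (1,653,220 − 1,647,930) / 14,200 = 0.3725 ‰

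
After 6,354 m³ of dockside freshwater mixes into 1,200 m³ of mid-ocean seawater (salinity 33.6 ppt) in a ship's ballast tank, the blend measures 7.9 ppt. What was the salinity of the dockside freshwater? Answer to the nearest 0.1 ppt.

3.0 ppt

Salt balance: 1,200×33.6 + 6,354×S = 7,554×7.9
40,320 + 6,354·S = 59,676.6
S = (59,676.6 − 40,320) / 6,354 = 3.0464 ppt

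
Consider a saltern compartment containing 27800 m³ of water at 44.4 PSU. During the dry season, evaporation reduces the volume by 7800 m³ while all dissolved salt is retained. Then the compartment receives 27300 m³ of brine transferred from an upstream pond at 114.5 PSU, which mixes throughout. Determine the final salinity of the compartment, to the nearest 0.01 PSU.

After evaporation: salt = 27,800×44.4 = 1,234,320; volume = 27,800 − 7,800 = 20,000 m³
After mixing: salt = 1,234,320 + 27,300×114.5 = 4,360,170; volume = 20,000 + 27,300 = 47,300 m³
S = 4,360,170 / 47,300 = 92.1812 PSU

92.18 PSU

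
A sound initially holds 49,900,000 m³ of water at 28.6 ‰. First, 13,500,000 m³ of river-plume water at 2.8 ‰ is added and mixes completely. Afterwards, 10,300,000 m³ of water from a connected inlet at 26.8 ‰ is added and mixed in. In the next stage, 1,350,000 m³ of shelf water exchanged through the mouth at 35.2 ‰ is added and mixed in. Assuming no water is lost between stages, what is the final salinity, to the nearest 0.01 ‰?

23.83 ‰

Conserving salt mass:
Initial salt = 49,900,000×28.6 = 1,427,140,000
After stage 1: salt = 1,427,140,000 + 13,500,000×2.8 = 1,464,940,000; volume = 63,400,000 m³; S = 23.106 ‰
After stage 2: salt = 1,464,940,000 + 10,300,000×26.8 = 1,740,980,000; volume = 73,700,000 m³; S = 23.623 ‰
After stage 3: salt = 1,740,980,000 + 1,350,000×35.2 = 1,788,500,000; volume = 75,050,000 m³
S = 1,788,500,000 / 75,050,000 = 23.8308 ‰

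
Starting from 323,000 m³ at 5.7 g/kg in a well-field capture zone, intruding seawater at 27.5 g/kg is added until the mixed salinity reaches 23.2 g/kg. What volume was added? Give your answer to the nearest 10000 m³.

1310000 m³

Salt balance: 323,000×5.7 + V×27.5 = (323,000+V)×23.2
1,841,100 + 27.5V = 7,493,600 + 23.2V
5,652,500 = 4.3V
V = 1,314,534.88 m³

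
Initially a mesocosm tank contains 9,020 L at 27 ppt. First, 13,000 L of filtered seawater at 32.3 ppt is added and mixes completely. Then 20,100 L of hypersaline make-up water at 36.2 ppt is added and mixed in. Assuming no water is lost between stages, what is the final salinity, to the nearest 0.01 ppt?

Salt balance:
Initial salt = 9,020×27 = 243,540
After stage 1: salt = 243,540 + 13,000×32.3 = 663,440; volume = 22,020 L; S = 30.129 ppt
After stage 2: salt = 663,440 + 20,100×36.2 = 1,391,060; volume = 42,120 L
S = 1,391,060 / 42,120 = 33.0261 ppt

33.03 ppt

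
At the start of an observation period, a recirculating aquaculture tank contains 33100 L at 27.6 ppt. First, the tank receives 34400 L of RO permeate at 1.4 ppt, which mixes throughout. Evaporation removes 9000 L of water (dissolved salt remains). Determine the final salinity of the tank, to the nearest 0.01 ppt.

16.44 ppt

After mixing: salt = 33,100×27.6 + 34,400×1.4 = 961,720; volume = 67,500 L
After evaporation: salt unchanged = 961,720; volume = 67,500 − 9,000 = 58,500 L
S = 961,720 / 58,500 = 16.4397 ppt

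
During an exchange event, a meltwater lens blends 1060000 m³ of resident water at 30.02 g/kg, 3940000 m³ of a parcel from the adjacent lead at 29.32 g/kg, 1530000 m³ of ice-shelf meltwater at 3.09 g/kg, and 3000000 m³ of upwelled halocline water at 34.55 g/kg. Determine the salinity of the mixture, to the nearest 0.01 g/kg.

Mass of salt is conserved:
salt = 1,060,000×30.02 + 3,940,000×29.32 + 1,530,000×3.09 + 3,000,000×34.55 = 31,821,200 + 115,520,800 + 4,727,700 + 103,650,000 = 255,719,700
volume = 1,060,000 + 3,940,000 + 1,530,000 + 3,000,000 = 9,530,000 m³
S = 255,719,700 / 9,530,000 = 26.8331 g/kg

26.83 g/kg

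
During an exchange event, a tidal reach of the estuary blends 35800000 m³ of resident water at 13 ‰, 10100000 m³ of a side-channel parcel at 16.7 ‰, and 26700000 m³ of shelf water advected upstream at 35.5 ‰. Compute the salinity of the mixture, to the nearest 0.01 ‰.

By conservation of dissolved salt,
salt = 35,800,000×13 + 10,100,000×16.7 + 26,700,000×35.5 = 465,400,000 + 168,670,000 + 947,850,000 = 1,581,920,000
volume = 35,800,000 + 10,100,000 + 26,700,000 = 72,600,000 m³
S = 1,581,920,000 / 72,600,000 = 21.7895 ‰

21.79 ‰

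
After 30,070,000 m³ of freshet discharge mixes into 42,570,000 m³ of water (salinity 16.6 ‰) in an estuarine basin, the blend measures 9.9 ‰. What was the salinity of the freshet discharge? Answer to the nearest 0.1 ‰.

Salt balance: 42,570,000×16.6 + 30,070,000×S = 72,640,000×9.9
706,662,000 + 30,070,000·S = 719,136,000
S = (719,136,000 − 706,662,000) / 30,070,000 = 0.4148 ‰

0.4 ‰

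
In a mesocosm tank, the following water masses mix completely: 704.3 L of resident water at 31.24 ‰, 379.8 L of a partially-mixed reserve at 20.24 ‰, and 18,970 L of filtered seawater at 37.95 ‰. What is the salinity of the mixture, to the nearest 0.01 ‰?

37.38 ‰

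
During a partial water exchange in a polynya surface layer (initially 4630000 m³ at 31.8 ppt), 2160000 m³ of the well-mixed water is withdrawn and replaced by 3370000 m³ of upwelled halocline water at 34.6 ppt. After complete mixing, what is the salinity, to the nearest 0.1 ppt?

Remaining after removal: 2,470,000 m³ at 31.8 ppt (salt = 78,546,000)
After addition: salt = 78,546,000 + 3,370,000×34.6 = 195,148,000; volume = 5,840,000 m³
S = 195,148,000 / 5,840,000 = 33.4158 ppt

33.4 ppt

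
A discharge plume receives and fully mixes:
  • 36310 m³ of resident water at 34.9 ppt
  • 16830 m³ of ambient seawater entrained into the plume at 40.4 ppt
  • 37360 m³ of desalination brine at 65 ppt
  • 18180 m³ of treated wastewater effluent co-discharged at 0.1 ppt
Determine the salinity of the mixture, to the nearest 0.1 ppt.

40.3 ppt

Total salt / total volume:
salt = 36,310×34.9 + 16,830×40.4 + 37,360×65 + 18,180×0.1 = 1,267,219 + 679,932 + 2,428,400 + 1,818 = 4,377,369
volume = 36,310 + 16,830 + 37,360 + 18,180 = 108,680 m³
S = 4,377,369 / 108,680 = 40.278 ppt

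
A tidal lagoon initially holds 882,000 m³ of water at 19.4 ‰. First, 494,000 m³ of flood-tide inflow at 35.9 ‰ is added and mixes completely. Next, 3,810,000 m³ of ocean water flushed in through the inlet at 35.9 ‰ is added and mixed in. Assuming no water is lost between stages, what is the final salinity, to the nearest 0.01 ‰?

33.09 ‰

By conservation of dissolved salt,
Initial salt = 882,000×19.4 = 17,110,800
After stage 1: salt = 17,110,800 + 494,000×35.9 = 34,845,400; volume = 1,376,000 m³; S = 25.324 ‰
After stage 2: salt = 34,845,400 + 3,810,000×35.9 = 171,624,400; volume = 5,186,000 m³
S = 171,624,400 / 5,186,000 = 33.0938 ‰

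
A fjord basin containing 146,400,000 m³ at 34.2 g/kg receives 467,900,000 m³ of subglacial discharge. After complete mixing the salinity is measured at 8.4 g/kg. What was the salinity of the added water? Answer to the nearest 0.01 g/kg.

0.33 g/kg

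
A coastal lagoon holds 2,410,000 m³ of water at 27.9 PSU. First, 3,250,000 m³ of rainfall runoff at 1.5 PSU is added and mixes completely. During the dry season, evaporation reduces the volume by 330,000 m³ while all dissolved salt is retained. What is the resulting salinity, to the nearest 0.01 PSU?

13.53 PSU

After mixing: salt = 2,410,000×27.9 + 3,250,000×1.5 = 72,114,000; volume = 5,660,000 m³
After evaporation: salt unchanged = 72,114,000; volume = 5,660,000 − 330,000 = 5,330,000 m³
S = 72,114,000 / 5,330,000 = 13.5298 PSU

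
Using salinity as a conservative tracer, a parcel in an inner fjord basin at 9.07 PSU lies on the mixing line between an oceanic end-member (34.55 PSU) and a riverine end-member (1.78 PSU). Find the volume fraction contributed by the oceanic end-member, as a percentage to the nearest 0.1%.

22.2%

Let g be the oceanic fraction. Salt balance per unit volume:
g×34.55 + (1−g)×1.78 = 9.07
g = (9.07 − 1.78) / (34.55 − 1.78) = 7.29/32.77 = 0.2225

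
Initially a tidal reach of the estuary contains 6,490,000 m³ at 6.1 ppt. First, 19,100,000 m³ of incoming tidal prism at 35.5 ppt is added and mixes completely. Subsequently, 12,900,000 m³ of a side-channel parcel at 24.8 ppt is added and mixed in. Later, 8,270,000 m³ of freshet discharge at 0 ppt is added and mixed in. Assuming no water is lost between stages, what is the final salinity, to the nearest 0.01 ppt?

Salt balance:
Initial salt = 6,490,000×6.1 = 39,589,000
After stage 1: salt = 39,589,000 + 19,100,000×35.5 = 717,639,000; volume = 25,590,000 m³; S = 28.044 ppt
After stage 2: salt = 717,639,000 + 12,900,000×24.8 = 1,037,559,000; volume = 38,490,000 m³; S = 26.957 ppt
After stage 3: salt = 1,037,559,000 + 8,270,000×0 = 1,037,559,000; volume = 46,760,000 m³
S = 1,037,559,000 / 46,760,000 = 22.189 ppt

22.19 ppt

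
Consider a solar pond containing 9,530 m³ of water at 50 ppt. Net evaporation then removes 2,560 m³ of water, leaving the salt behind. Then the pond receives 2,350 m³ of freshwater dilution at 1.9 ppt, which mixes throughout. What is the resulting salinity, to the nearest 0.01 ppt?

51.61 ppt

After evaporation: salt = 9,530×50 = 476,500; volume = 9,530 − 2,560 = 6,970 m³
After mixing: salt = 476,500 + 2,350×1.9 = 480,965; volume = 6,970 + 2,350 = 9,320 m³
S = 480,965 / 9,320 = 51.6057 ppt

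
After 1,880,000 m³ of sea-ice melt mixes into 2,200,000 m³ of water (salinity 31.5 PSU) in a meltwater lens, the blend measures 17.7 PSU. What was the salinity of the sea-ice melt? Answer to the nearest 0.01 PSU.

1.55 PSU

Salt balance: 2,200,000×31.5 + 1,880,000×S = 4,080,000×17.7
69,300,000 + 1,880,000·S = 72,216,000
S = (72,216,000 − 69,300,000) / 1,880,000 = 1.5511 PSU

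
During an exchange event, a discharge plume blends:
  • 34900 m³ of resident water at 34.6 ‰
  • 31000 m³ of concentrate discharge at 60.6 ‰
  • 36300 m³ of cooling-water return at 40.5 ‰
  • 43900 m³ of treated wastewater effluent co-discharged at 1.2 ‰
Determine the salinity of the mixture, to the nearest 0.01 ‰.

31.55 ‰

Total salt / total volume:
salt = 34,900×34.6 + 31,000×60.6 + 36,300×40.5 + 43,900×1.2 = 1,207,540 + 1,878,600 + 1,470,150 + 52,680 = 4,608,970
volume = 34,900 + 31,000 + 36,300 + 43,900 = 146,100 m³
S = 4,608,970 / 146,100 = 31.5467 ‰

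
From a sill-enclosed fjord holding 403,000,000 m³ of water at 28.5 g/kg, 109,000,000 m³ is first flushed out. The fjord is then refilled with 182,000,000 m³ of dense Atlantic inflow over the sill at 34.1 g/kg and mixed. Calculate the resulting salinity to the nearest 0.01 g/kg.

Remaining after removal: 294,000,000 m³ at 28.5 g/kg (salt = 8,379,000,000)
After addition: salt = 8,379,000,000 + 182,000,000×34.1 = 14,585,200,000; volume = 476,000,000 m³
S = 14,585,200,000 / 476,000,000 = 30.6412 g/kg

30.64 g/kg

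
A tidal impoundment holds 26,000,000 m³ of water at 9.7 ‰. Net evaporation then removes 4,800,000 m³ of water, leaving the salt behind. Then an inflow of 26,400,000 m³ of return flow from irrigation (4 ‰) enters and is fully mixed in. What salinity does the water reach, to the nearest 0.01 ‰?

7.52 ‰

After evaporation: salt = 26,000,000×9.7 = 252,200,000; volume = 26,000,000 − 4,800,000 = 21,200,000 m³
After mixing: salt = 252,200,000 + 26,400,000×4 = 357,800,000; volume = 21,200,000 + 26,400,000 = 47,600,000 m³
S = 357,800,000 / 47,600,000 = 7.5168 ‰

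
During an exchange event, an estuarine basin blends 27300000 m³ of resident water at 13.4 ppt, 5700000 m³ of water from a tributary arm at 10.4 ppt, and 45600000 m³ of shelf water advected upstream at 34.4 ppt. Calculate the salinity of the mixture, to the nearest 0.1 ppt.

25.4 ppt

Weighted by volume,
salt = 27,300,000×13.4 + 5,700,000×10.4 + 45,600,000×34.4 = 365,820,000 + 59,280,000 + 1,568,640,000 = 1,993,740,000
volume = 27,300,000 + 5,700,000 + 45,600,000 = 78,600,000 m³
S = 1,993,740,000 / 78,600,000 = 25.366 ppt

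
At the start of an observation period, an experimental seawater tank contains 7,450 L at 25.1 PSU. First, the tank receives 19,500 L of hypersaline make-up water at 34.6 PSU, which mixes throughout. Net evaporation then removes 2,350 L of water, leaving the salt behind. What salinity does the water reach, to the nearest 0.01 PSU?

35.03 PSU

After mixing: salt = 7,450×25.1 + 19,500×34.6 = 861,695; volume = 26,950 L
After evaporation: salt unchanged = 861,695; volume = 26,950 − 2,350 = 24,600 L
S = 861,695 / 24,600 = 35.0283 PSU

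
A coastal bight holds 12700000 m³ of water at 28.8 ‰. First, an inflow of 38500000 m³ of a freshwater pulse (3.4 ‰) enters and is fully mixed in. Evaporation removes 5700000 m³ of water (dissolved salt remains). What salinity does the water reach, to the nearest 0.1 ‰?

After mixing: salt = 12,700,000×28.8 + 38,500,000×3.4 = 496,660,000; volume = 51,200,000 m³
After evaporation: salt unchanged = 496,660,000; volume = 51,200,000 − 5,700,000 = 45,500,000 m³
S = 496,660,000 / 45,500,000 = 10.9156 ‰

10.9 ‰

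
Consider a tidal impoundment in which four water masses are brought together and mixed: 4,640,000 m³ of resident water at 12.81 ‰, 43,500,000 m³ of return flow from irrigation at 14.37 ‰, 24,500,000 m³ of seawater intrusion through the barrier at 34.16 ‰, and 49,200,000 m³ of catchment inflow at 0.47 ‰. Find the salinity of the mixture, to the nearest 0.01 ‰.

Weighted by volume,
salt = 4,640,000×12.81 + 43,500,000×14.37 + 24,500,000×34.16 + 49,200,000×0.47 = 59,438,400 + 625,095,000 + 836,920,000 + 23,124,000 = 1,544,577,400
volume = 4,640,000 + 43,500,000 + 24,500,000 + 49,200,000 = 121,840,000 m³
S = 1,544,577,400 / 121,840,000 = 12.6771 ‰

12.68 ‰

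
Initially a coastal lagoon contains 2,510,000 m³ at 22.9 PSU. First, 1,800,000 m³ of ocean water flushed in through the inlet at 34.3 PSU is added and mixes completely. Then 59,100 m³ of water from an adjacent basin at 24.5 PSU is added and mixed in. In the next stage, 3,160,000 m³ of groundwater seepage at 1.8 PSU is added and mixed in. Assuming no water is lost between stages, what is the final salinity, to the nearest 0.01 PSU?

16.78 PSU

Weighted by volume,
Initial salt = 2,510,000×22.9 = 57,479,000
After stage 1: salt = 57,479,000 + 1,800,000×34.3 = 119,219,000; volume = 4,310,000 m³; S = 27.661 PSU
After stage 2: salt = 119,219,000 + 59,100×24.5 = 120,666,950; volume = 4,369,100 m³; S = 27.618 PSU
After stage 3: salt = 120,666,950 + 3,160,000×1.8 = 126,354,950; volume = 7,529,100 m³
S = 126,354,950 / 7,529,100 = 16.7822 PSU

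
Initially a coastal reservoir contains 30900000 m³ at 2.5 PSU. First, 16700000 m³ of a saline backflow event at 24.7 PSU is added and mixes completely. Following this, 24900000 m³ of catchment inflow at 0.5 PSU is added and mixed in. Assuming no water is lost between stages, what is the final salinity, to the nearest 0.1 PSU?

By conservation of dissolved salt,
Initial salt = 30,900,000×2.5 = 77,250,000
After stage 1: salt = 77,250,000 + 16,700,000×24.7 = 489,740,000; volume = 47,600,000 m³; S = 10.289 PSU
After stage 2: salt = 489,740,000 + 24,900,000×0.5 = 502,190,000; volume = 72,500,000 m³
S = 502,190,000 / 72,500,000 = 6.9268 PSU

6.9 PSU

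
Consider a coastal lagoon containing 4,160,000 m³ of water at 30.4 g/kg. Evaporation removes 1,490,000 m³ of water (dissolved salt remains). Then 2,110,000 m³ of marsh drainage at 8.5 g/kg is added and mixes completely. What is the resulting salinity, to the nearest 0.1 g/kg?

30.2 g/kg

After evaporation: salt = 4,160,000×30.4 = 126,464,000; volume = 4,160,000 − 1,490,000 = 2,670,000 m³
After mixing: salt = 126,464,000 + 2,110,000×8.5 = 144,399,000; volume = 2,670,000 + 2,110,000 = 4,780,000 m³
S = 144,399,000 / 4,780,000 = 30.209 g/kg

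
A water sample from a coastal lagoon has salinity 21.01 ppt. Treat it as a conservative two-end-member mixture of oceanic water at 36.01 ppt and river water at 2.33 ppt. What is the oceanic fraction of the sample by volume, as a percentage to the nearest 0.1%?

55.5%

Let g be the oceanic fraction. Salt balance per unit volume:
g×36.01 + (1−g)×2.33 = 21.01
g = (21.01 − 2.33) / (36.01 − 2.33) = 18.68/33.68 = 0.5546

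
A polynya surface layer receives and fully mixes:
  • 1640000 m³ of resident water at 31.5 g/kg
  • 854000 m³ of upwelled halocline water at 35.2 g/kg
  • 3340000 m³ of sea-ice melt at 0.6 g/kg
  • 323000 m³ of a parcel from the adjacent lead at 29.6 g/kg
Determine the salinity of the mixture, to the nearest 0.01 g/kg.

By conservation of dissolved salt,
salt = 1,640,000×31.5 + 854,000×35.2 + 3,340,000×0.6 + 323,000×29.6 = 51,660,000 + 30,060,800 + 2,004,000 + 9,560,800 = 93,285,600
volume = 1,640,000 + 854,000 + 3,340,000 + 323,000 = 6,157,000 m³
S = 93,285,600 / 6,157,000 = 15.1511 g/kg

15.15 g/kg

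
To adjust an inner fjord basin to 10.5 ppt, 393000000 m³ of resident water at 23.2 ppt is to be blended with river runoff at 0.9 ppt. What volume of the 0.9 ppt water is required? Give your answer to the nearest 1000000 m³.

Salt balance: 393,000,000×23.2 + V×0.9 = (393,000,000+V)×10.5
9,117,600,000 + 0.9V = 4,126,500,000 + 10.5V
4,991,100,000 = 9.6V
V = 519,906,250 m³

520000000 m³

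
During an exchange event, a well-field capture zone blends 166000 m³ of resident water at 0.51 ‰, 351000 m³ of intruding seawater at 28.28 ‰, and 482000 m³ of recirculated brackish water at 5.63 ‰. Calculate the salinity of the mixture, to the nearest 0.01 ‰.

12.74 ‰

Conserving salt mass:
salt = 166,000×0.51 + 351,000×28.28 + 482,000×5.63 = 84,660 + 9,926,280 + 2,713,660 = 12,724,600
volume = 166,000 + 351,000 + 482,000 = 999,000 m³
S = 12,724,600 / 999,000 = 12.7373 ‰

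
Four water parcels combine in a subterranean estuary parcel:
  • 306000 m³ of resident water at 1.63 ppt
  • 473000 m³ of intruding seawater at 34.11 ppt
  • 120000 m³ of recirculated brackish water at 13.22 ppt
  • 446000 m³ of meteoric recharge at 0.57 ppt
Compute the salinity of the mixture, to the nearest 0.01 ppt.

Conserving salt mass:
salt = 306,000×1.63 + 473,000×34.11 + 120,000×13.22 + 446,000×0.57 = 498,780 + 16,134,030 + 1,586,400 + 254,220 = 18,473,430
volume = 306,000 + 473,000 + 120,000 + 446,000 = 1,345,000 m³
S = 18,473,430 / 1,345,000 = 13.7349 ppt

13.73 ppt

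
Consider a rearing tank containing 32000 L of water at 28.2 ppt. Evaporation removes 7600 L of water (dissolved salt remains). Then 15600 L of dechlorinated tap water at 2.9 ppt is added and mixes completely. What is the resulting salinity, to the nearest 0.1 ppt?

23.7 ppt

After evaporation: salt = 32,000×28.2 = 902,400; volume = 32,000 − 7,600 = 24,400 L
After mixing: salt = 902,400 + 15,600×2.9 = 947,640; volume = 24,400 + 15,600 = 40,000 L
S = 947,640 / 40,000 = 23.691 ppt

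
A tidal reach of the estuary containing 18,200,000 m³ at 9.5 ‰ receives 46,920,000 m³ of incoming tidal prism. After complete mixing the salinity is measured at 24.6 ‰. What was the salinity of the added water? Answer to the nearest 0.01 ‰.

30.46 ‰

Salt balance: 18,200,000×9.5 + 46,920,000×S = 65,120,000×24.6
172,900,000 + 46,920,000·S = 1,601,952,000
S = (1,601,952,000 − 172,900,000) / 46,920,000 = 30.4572 ‰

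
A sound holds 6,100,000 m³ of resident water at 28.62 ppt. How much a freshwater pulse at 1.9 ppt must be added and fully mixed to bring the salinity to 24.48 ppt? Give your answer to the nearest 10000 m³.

Salt balance: 6,100,000×28.62 + V×1.9 = (6,100,000+V)×24.48
174,582,000 + 1.9V = 149,328,000 + 24.48V
25,254,000 = 22.58V
V = 1,118,423.38 m³

1120000 m³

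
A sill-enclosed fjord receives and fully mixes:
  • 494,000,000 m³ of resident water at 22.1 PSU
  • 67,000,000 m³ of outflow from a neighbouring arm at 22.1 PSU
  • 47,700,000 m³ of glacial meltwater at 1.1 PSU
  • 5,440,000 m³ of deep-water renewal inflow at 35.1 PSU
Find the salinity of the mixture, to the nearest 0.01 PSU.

20.58 PSU

Mass of salt is conserved:
salt = 494,000,000×22.1 + 67,000,000×22.1 + 47,700,000×1.1 + 5,440,000×35.1 = 10,917,400,000 + 1,480,700,000 + 52,470,000 + 190,944,000 = 12,641,514,000
volume = 494,000,000 + 67,000,000 + 47,700,000 + 5,440,000 = 614,140,000 m³
S = 12,641,514,000 / 614,140,000 = 20.5841 PSU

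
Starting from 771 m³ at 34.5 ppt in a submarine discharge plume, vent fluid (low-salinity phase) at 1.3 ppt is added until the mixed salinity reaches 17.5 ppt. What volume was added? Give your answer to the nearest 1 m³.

809 m³

Salt balance: 771×34.5 + V×1.3 = (771+V)×17.5
26,599.5 + 1.3V = 13,492.5 + 17.5V
13,107 = 16.2V
V = 809.07 m³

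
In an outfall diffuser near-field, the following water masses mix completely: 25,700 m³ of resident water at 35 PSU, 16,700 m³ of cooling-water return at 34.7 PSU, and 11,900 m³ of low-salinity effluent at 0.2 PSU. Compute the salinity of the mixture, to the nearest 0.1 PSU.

27.3 PSU

Mass of salt is conserved:
salt = 25,700×35 + 16,700×34.7 + 11,900×0.2 = 899,500 + 579,490 + 2,380 = 1,481,370
volume = 25,700 + 16,700 + 11,900 = 54,300 m³
S = 1,481,370 / 54,300 = 27.281 PSU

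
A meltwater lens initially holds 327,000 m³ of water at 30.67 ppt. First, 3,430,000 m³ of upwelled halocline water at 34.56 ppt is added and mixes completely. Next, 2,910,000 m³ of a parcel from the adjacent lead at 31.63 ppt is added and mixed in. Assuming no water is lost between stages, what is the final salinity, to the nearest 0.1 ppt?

By conservation of dissolved salt,
Initial salt = 327,000×30.67 = 10,029,090
After stage 1: salt = 10,029,090 + 3,430,000×34.56 = 128,569,890; volume = 3,757,000 m³; S = 34.221 ppt
After stage 2: salt = 128,569,890 + 2,910,000×31.63 = 220,613,190; volume = 6,667,000 m³
S = 220,613,190 / 6,667,000 = 33.0903 ppt

33.1 ppt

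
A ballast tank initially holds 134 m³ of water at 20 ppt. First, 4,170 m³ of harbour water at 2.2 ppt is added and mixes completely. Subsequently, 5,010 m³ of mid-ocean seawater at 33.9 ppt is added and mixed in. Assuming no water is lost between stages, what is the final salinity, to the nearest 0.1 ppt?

Conserving salt mass:
Initial salt = 134×20 = 2,680
After stage 1: salt = 2,680 + 4,170×2.2 = 11,854; volume = 4,304 m³; S = 2.754 ppt
After stage 2: salt = 11,854 + 5,010×33.9 = 181,693; volume = 9,314 m³
S = 181,693 / 9,314 = 19.5075 ppt

19.5 ppt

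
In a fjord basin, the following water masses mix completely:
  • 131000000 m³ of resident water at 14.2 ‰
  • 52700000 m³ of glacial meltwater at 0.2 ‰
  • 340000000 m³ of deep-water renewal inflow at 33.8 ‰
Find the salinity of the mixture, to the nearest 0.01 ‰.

25.52 ‰

Total salt / total volume:
salt = 131,000,000×14.2 + 52,700,000×0.2 + 340,000,000×33.8 = 1,860,200,000 + 10,540,000 + 11,492,000,000 = 13,362,740,000
volume = 131,000,000 + 52,700,000 + 340,000,000 = 523,700,000 m³
S = 13,362,740,000 / 523,700,000 = 25.516 ‰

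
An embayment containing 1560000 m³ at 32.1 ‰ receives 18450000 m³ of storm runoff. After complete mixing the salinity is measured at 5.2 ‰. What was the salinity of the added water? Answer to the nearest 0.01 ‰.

Salt balance: 1,560,000×32.1 + 18,450,000×S = 20,010,000×5.2
50,076,000 + 18,450,000·S = 104,052,000
S = (104,052,000 − 50,076,000) / 18,450,000 = 2.9255 ‰

2.93 ‰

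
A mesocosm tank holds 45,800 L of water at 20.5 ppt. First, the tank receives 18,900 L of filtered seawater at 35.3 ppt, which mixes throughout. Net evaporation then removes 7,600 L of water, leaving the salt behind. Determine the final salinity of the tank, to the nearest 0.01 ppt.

After mixing: salt = 45,800×20.5 + 18,900×35.3 = 1,606,070; volume = 64,700 L
After evaporation: salt unchanged = 1,606,070; volume = 64,700 − 7,600 = 57,100 L
S = 1,606,070 / 57,100 = 28.1273 ppt

28.13 ppt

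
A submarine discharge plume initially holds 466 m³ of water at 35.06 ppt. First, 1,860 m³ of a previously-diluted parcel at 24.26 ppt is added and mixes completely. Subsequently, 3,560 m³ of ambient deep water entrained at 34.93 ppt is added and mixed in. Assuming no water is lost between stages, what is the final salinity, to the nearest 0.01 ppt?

31.57 ppt

Conserving salt mass:
Initial salt = 466×35.06 = 16,337.96
After stage 1: salt = 16,337.96 + 1,860×24.26 = 61,461.56; volume = 2,326 m³; S = 26.424 ppt
After stage 2: salt = 61,461.56 + 3,560×34.93 = 185,812.36; volume = 5,886 m³
S = 185,812.36 / 5,886 = 31.5685 ppt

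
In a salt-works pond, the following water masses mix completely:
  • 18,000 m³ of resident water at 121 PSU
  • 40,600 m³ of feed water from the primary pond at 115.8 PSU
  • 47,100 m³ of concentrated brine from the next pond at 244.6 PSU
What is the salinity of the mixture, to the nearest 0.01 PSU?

By conservation of dissolved salt,
salt = 18,000×121 + 40,600×115.8 + 47,100×244.6 = 2,178,000 + 4,701,480 + 11,520,660 = 18,400,140
volume = 18,000 + 40,600 + 47,100 = 105,700 m³
S = 18,400,140 / 105,700 = 174.0789 PSU

174.08 PSU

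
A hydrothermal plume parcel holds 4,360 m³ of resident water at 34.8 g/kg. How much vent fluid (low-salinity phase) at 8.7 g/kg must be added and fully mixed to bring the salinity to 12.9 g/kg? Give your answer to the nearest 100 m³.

Salt balance: 4,360×34.8 + V×8.7 = (4,360+V)×12.9
151,728 + 8.7V = 56,244 + 12.9V
95,484 = 4.2V
V = 22,734.29 m³

22700 m³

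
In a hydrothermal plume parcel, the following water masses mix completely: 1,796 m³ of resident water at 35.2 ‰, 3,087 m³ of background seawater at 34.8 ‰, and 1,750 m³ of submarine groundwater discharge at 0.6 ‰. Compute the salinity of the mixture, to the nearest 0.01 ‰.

By conservation of dissolved salt,
salt = 1,796×35.2 + 3,087×34.8 + 1,750×0.6 = 63,219.2 + 107,427.6 + 1,050 = 171,696.8
volume = 1,796 + 3,087 + 1,750 = 6,633 m³
S = 171,696.8 / 6,633 = 25.8852 ‰

25.89 ‰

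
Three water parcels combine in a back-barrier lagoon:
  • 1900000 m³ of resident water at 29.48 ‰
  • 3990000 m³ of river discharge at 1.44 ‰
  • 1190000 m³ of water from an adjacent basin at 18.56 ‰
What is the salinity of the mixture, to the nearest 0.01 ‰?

11.84 ‰

Total salt / total volume:
salt = 1,900,000×29.48 + 3,990,000×1.44 + 1,190,000×18.56 = 56,012,000 + 5,745,600 + 22,086,400 = 83,844,000
volume = 1,900,000 + 3,990,000 + 1,190,000 = 7,080,000 m³
S = 83,844,000 / 7,080,000 = 11.8424 ‰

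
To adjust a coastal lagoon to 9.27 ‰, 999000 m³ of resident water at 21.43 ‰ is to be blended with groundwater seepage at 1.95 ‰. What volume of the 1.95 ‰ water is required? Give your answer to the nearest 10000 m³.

1660000 m³

Salt balance: 999,000×21.43 + V×1.95 = (999,000+V)×9.27
21,408,570 + 1.95V = 9,260,730 + 9.27V
12,147,840 = 7.32V
V = 1,659,540.98 m³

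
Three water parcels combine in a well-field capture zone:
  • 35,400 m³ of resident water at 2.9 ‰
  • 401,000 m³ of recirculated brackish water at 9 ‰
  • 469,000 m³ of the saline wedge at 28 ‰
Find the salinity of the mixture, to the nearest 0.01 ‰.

18.60 ‰

Total salt / total volume:
salt = 35,400×2.9 + 401,000×9 + 469,000×28 = 102,660 + 3,609,000 + 13,132,000 = 16,843,660
volume = 35,400 + 401,000 + 469,000 = 905,400 m³
S = 16,843,660 / 905,400 = 18.6036 ‰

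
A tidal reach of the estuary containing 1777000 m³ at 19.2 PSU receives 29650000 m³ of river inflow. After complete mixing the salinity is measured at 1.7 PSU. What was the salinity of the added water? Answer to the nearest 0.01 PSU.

0.65 PSU

Salt balance: 1,777,000×19.2 + 29,650,000×S = 31,427,000×1.7
34,118,400 + 29,650,000·S = 53,425,900
S = (53,425,900 − 34,118,400) / 29,650,000 = 0.6512 PSU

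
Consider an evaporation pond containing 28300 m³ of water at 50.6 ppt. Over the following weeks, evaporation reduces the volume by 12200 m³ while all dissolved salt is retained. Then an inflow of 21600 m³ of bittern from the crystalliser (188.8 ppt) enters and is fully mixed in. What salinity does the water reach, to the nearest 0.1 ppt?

146.2 ppt

After evaporation: salt = 28,300×50.6 = 1,431,980; volume = 28,300 − 12,200 = 16,100 m³
After mixing: salt = 1,431,980 + 21,600×188.8 = 5,510,060; volume = 16,100 + 21,600 = 37,700 m³
S = 5,510,060 / 37,700 = 146.1554 ppt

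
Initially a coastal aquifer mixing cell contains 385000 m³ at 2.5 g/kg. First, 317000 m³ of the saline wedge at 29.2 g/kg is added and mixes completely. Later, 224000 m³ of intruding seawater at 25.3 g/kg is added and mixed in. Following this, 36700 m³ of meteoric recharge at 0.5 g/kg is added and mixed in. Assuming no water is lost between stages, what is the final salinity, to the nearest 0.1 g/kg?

Total salt / total volume:
Initial salt = 385,000×2.5 = 962,500
After stage 1: salt = 962,500 + 317,000×29.2 = 10,218,900; volume = 702,000 m³; S = 14.557 g/kg
After stage 2: salt = 10,218,900 + 224,000×25.3 = 15,886,100; volume = 926,000 m³; S = 17.156 g/kg
After stage 3: salt = 15,886,100 + 36,700×0.5 = 15,904,450; volume = 962,700 m³
S = 15,904,450 / 962,700 = 16.5207 g/kg

16.5 g/kg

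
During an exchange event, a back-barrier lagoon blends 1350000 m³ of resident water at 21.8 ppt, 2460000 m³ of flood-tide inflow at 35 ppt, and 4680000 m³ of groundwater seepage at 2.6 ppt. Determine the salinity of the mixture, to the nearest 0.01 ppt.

By conservation of dissolved salt,
salt = 1,350,000×21.8 + 2,460,000×35 + 4,680,000×2.6 = 29,430,000 + 86,100,000 + 12,168,000 = 127,698,000
volume = 1,350,000 + 2,460,000 + 4,680,000 = 8,490,000 m³
S = 127,698,000 / 8,490,000 = 15.041 ppt

15.04 ppt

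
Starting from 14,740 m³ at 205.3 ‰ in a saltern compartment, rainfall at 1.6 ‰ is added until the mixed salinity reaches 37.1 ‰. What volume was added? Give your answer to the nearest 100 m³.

Salt balance: 14,740×205.3 + V×1.6 = (14,740+V)×37.1
3,026,122 + 1.6V = 546,854 + 37.1V
2,479,268 = 35.5V
V = 69,838.54 m³

69800 m³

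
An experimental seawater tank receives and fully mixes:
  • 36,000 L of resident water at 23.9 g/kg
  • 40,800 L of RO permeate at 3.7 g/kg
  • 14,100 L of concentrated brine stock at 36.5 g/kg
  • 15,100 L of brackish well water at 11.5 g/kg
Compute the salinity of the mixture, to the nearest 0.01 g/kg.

16.03 g/kg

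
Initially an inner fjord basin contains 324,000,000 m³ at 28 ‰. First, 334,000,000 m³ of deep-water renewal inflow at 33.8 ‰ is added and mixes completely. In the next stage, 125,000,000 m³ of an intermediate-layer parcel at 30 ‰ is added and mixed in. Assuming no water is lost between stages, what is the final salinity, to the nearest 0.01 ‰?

Weighted by volume,
Initial salt = 324,000,000×28 = 9,072,000,000
After stage 1: salt = 9,072,000,000 + 334,000,000×33.8 = 20,361,200,000; volume = 658,000,000 m³; S = 30.944 ‰
After stage 2: salt = 20,361,200,000 + 125,000,000×30 = 24,111,200,000; volume = 783,000,000 m³
S = 24,111,200,000 / 783,000,000 = 30.7934 ‰

30.79 ‰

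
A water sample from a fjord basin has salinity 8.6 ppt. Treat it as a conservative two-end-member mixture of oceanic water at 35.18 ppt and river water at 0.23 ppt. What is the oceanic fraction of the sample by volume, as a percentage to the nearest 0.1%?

23.9%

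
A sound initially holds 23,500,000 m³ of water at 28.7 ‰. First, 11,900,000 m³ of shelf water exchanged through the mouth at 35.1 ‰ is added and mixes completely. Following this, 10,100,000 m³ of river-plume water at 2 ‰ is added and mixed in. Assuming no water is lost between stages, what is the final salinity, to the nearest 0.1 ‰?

Salt balance:
Initial salt = 23,500,000×28.7 = 674,450,000
After stage 1: salt = 674,450,000 + 11,900,000×35.1 = 1,092,140,000; volume = 35,400,000 m³; S = 30.851 ‰
After stage 2: salt = 1,092,140,000 + 10,100,000×2 = 1,112,340,000; volume = 45,500,000 m³
S = 1,112,340,000 / 45,500,000 = 24.447 ‰

24.4 ‰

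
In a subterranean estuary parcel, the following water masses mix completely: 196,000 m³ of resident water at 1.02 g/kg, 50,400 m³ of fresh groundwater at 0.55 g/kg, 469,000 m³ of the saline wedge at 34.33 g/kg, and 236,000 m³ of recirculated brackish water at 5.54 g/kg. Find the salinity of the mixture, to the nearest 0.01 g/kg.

Mass of salt is conserved:
salt = 196,000×1.02 + 50,400×0.55 + 469,000×34.33 + 236,000×5.54 = 199,920 + 27,720 + 16,100,770 + 1,307,440 = 17,635,850
volume = 196,000 + 50,400 + 469,000 + 236,000 = 951,400 m³
S = 17,635,850 / 951,400 = 18.5367 g/kg

18.54 g/kg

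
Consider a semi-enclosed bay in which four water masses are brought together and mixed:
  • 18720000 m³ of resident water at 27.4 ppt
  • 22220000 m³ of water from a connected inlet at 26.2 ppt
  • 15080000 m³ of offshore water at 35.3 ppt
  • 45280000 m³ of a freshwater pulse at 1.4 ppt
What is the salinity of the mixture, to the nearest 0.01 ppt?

16.69 ppt

By conservation of dissolved salt,
salt = 18,720,000×27.4 + 22,220,000×26.2 + 15,080,000×35.3 + 45,280,000×1.4 = 512,928,000 + 582,164,000 + 532,324,000 + 63,392,000 = 1,690,808,000
volume = 18,720,000 + 22,220,000 + 15,080,000 + 45,280,000 = 101,300,000 m³
S = 1,690,808,000 / 101,300,000 = 16.6911 ppt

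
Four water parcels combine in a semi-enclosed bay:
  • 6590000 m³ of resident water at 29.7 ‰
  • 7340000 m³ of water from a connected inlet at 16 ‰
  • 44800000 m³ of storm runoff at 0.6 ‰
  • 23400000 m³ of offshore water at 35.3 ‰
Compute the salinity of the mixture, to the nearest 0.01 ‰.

Total salt / total volume:
salt = 6,590,000×29.7 + 7,340,000×16 + 44,800,000×0.6 + 23,400,000×35.3 = 195,723,000 + 117,440,000 + 26,880,000 + 826,020,000 = 1,166,063,000
volume = 6,590,000 + 7,340,000 + 44,800,000 + 23,400,000 = 82,130,000 m³
S = 1,166,063,000 / 82,130,000 = 14.1978 ‰

14.20 ‰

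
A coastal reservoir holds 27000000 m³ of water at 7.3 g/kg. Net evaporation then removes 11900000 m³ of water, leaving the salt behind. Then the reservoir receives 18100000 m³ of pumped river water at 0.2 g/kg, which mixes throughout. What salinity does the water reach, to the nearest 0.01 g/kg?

After evaporation: salt = 27,000,000×7.3 = 197,100,000; volume = 27,000,000 − 11,900,000 = 15,100,000 m³
After mixing: salt = 197,100,000 + 18,100,000×0.2 = 200,720,000; volume = 15,100,000 + 18,100,000 = 33,200,000 m³
S = 200,720,000 / 33,200,000 = 6.0458 g/kg

6.05 g/kg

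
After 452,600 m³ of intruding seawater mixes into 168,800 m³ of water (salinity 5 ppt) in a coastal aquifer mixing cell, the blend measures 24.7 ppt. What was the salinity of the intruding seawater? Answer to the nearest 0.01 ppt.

32.05 ppt

Salt balance: 168,800×5 + 452,600×S = 621,400×24.7
844,000 + 452,600·S = 15,348,580
S = (15,348,580 − 844,000) / 452,600 = 32.0472 ppt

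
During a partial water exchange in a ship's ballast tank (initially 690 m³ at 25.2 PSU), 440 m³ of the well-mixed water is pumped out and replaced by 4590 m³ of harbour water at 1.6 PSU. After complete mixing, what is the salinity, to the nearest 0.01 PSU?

2.82 PSU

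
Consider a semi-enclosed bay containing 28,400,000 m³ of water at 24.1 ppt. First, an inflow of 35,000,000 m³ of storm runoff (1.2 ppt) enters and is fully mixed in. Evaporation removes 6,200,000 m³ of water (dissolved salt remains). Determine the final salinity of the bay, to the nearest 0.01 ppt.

After mixing: salt = 28,400,000×24.1 + 35,000,000×1.2 = 726,440,000; volume = 63,400,000 m³
After evaporation: salt unchanged = 726,440,000; volume = 63,400,000 − 6,200,000 = 57,200,000 m³
S = 726,440,000 / 57,200,000 = 12.7 ppt

12.70 ppt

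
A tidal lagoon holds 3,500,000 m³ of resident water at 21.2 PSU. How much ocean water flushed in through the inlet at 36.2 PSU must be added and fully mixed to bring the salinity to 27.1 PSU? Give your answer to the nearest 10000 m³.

2270000 m³

Salt balance: 3,500,000×21.2 + V×36.2 = (3,500,000+V)×27.1
74,200,000 + 36.2V = 94,850,000 + 27.1V
20,650,000 = 9.1V
V = 2,269,230.77 m³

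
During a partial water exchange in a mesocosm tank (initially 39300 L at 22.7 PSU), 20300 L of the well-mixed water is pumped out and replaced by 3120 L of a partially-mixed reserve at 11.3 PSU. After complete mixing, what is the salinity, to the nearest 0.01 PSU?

Remaining after removal: 19,000 L at 22.7 PSU (salt = 431,300)
After addition: salt = 431,300 + 3,120×11.3 = 466,556; volume = 22,120 L
S = 466,556 / 22,120 = 21.092 PSU

21.09 PSU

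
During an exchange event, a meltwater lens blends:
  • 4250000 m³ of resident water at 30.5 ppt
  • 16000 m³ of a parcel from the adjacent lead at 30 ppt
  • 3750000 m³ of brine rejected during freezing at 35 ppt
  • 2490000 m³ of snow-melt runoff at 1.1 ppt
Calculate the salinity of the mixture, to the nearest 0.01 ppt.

25.14 ppt

Salt balance:
salt = 4,250,000×30.5 + 16,000×30 + 3,750,000×35 + 2,490,000×1.1 = 129,625,000 + 480,000 + 131,250,000 + 2,739,000 = 264,094,000
volume = 4,250,000 + 16,000 + 3,750,000 + 2,490,000 = 10,506,000 m³
S = 264,094,000 / 10,506,000 = 25.1374 ppt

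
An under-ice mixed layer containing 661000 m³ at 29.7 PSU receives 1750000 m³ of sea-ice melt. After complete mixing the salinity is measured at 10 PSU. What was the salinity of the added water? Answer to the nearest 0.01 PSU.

2.56 PSU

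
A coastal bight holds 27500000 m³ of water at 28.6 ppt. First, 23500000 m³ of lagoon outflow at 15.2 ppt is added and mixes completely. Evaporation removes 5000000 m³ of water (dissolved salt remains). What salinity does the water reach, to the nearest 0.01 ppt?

After mixing: salt = 27,500,000×28.6 + 23,500,000×15.2 = 1,143,700,000; volume = 51,000,000 m³
After evaporation: salt unchanged = 1,143,700,000; volume = 51,000,000 − 5,000,000 = 46,000,000 m³
S = 1,143,700,000 / 46,000,000 = 24.863 ppt

24.86 ppt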